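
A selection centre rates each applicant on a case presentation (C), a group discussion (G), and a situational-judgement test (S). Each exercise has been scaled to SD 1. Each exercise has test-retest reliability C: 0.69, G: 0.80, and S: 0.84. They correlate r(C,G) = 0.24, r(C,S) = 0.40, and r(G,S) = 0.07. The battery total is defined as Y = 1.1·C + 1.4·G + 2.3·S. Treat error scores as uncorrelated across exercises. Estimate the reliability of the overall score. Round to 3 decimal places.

Var(Y) = 1.1² + 1.4² + 2.3² + 2·[1.54·0.24 + 2.53·0.40 + 3.22·0.07] = 8.46 + 3.214 = 11.674.
With uncorrelated errors the cross-covariances are all true-score covariance, so they carry over unchanged; only the diagonal terms shrink to ρᵢσᵢ².
True-score variance = [1.1²·0.69 + 1.4²·0.80 + 2.3²·0.84] + 3.214 = 6.8465 + 3.214 = 10.0605.
Reliability = 10.0605 / 11.674 = 0.862.

0.862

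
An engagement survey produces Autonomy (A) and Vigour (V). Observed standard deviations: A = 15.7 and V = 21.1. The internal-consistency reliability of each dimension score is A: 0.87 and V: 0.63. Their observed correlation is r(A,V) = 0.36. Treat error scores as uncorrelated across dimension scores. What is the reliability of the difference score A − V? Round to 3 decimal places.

0.566

Var(A−V) = 15.7² + 21.1² − 2·15.7·21.1·0.36 = 691.7 − 238.514 = 453.186.
Because errors are independent across components, Cov(Tᵢ,Tⱼ) = Cov(Xᵢ,Xⱼ); the off-diagonal part of the true-score variance is the same as above.
True-score variance = [15.7²·0.87 + 21.1²·0.63] − 238.514 = 494.929 − 238.514 = 256.414.
Reliability = 256.414 / 453.186 = 0.566.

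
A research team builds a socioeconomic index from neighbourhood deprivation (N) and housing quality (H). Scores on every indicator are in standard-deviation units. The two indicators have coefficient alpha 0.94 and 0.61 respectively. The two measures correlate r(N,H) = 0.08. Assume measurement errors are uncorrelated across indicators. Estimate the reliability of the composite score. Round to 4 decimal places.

0.7917

Var(N+H) = 2 + 2·[0.08] = 2 + 0.16 = 2.16.
Because errors are independent across components, Cov(Tᵢ,Tⱼ) = Cov(Xᵢ,Xⱼ); the off-diagonal part of the true-score variance is the same as above.
True-score variance = [0.94 + 0.61] + 0.16 = 1.55 + 0.16 = 1.71.
Reliability = 1.71 / 2.16 = 0.7917.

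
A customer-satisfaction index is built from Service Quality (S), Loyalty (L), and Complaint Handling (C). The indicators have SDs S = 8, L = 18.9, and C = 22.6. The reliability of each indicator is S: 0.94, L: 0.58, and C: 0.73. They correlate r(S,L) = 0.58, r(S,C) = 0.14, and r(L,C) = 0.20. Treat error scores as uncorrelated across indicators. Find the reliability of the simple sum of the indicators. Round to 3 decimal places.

0.780

Var(S+L+C) = 8² + 18.9² + 22.6² + 2·[8·18.9·0.58 + 8·22.6·0.14 + 18.9·22.6·0.20] = 931.97 + 396.872 = 1328.84.
With uncorrelated errors the cross-covariances are all true-score covariance, so they carry over unchanged; only the diagonal terms shrink to ρᵢσᵢ².
True-score variance = [8²·0.94 + 18.9²·0.58 + 22.6²·0.73] + 396.872 = 640.197 + 396.872 = 1037.07.
Reliability = 1037.07 / 1328.84 = 0.780.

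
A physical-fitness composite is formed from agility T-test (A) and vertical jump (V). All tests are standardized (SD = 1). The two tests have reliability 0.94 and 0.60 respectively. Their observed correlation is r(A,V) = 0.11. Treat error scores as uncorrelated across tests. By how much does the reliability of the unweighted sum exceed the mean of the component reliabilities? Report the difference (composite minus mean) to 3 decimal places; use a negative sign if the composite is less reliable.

Var(sum) = 2 + 0.22 = 2.22; true-score variance = 1.54 + 0.22 = 1.76; composite reliability = 0.7928.
Mean component reliability = 0.7700.
Difference = 0.7928 − 0.7700 = 0.023.

0.023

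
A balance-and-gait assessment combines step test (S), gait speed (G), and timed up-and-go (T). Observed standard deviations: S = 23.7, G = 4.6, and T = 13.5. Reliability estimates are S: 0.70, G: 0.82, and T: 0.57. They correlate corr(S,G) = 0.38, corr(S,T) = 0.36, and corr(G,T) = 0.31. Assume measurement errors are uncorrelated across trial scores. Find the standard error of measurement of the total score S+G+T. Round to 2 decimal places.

Var(total) = 765.1 + 351.721 = 1116.82.
True-score variance = 514.417 + 351.721 = 866.138, so reliability = 0.7755.
Error variance = 1116.82 − 866.138 = 250.683; SEM = √250.683 = 15.83.

15.83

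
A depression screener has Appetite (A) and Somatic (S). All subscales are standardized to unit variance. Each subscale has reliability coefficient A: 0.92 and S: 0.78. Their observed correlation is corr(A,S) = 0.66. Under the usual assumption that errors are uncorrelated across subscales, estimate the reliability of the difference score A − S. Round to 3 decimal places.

Var(A−S) = 1 + 1 − 2·0.66 = 2 − 1.32 = 0.68.
With uncorrelated errors the cross-covariances are all true-score covariance, so they carry over unchanged; only the diagonal terms shrink to ρᵢσᵢ².
True-score variance = [0.92 + 0.78] − 1.32 = 1.7 − 1.32 = 0.38.
Reliability = 0.38 / 0.68 = 0.559.

0.559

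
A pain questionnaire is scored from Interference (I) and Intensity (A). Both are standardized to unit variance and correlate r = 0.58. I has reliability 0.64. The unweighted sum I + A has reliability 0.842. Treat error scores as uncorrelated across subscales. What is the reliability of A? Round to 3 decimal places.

0.861

Var(I+A) = 2 + 2·0.58 = 3.160.
True-score variance = ρ_I + ρ_A + 2·0.58, so 0.842 = (0.64 + ρ_A + 1.16) / 3.160.
ρ_A = 0.842·3.160 − 0.64 − 1.16 = 0.861.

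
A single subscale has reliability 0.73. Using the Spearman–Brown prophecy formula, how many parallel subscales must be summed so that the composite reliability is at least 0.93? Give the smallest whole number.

k ≥ ρ*(1−ρ₁)/(ρ₁(1−ρ*)) = 0.93·0.27 / (0.73·0.07) = 4.914.
Smallest integer k = 5.

5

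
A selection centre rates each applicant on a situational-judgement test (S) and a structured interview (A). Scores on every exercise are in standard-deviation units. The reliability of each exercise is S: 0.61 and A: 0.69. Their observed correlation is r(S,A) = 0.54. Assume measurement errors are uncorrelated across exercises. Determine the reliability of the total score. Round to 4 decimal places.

0.7727

Var(S+A) = 2 + 2·[0.54] = 2 + 1.08 = 3.08.
Under uncorrelated errors the observed covariances equal the true-score covariances, so only the own-variance terms attenuate.
True-score variance = [0.61 + 0.69] + 1.08 = 1.3 + 1.08 = 2.38.
Reliability = 2.38 / 3.08 = 0.7727.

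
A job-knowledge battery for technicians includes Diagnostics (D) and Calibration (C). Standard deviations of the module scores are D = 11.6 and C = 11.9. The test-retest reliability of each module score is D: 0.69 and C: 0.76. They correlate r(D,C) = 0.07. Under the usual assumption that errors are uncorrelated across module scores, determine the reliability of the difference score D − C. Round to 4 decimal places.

0.7053

Var(D−C) = 11.6² + 11.9² − 2·11.6·11.9·0.07 = 276.17 − 19.3256 = 256.844.
Under uncorrelated errors the observed covariances equal the true-score covariances, so only the own-variance terms attenuate.
True-score variance = [11.6²·0.69 + 11.9²·0.76] − 19.3256 = 200.47 − 19.3256 = 181.144.
Reliability = 181.144 / 256.844 = 0.7053.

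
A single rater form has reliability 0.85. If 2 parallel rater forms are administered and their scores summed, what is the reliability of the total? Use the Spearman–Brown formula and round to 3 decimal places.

0.919

ρ_k = kρ / (1 + (k−1)ρ) = 2·0.85 / (1 + 1·0.85) = 1.700 / 1.850 = 0.919.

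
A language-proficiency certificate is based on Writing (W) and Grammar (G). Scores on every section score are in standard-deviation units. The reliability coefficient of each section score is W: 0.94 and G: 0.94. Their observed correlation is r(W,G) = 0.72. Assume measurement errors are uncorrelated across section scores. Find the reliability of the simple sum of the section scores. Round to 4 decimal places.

Var(W+G) = 2 + 2·[0.72] = 2 + 1.44 = 3.44.
Under uncorrelated errors the observed covariances equal the true-score covariances, so only the own-variance terms attenuate.
True-score variance = [0.94 + 0.94] + 1.44 = 1.88 + 1.44 = 3.32.
Reliability = 3.32 / 3.44 = 0.9651.

0.9651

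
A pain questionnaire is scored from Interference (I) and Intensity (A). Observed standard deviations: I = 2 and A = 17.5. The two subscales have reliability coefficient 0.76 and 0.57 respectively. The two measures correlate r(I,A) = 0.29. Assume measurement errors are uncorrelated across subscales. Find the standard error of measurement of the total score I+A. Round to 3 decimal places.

11.517

Var(total) = 310.25 + 20.3 = 330.55.
True-score variance = 177.602 + 20.3 = 197.902, so reliability = 0.5987.
Error variance = 330.55 − 197.902 = 132.648; SEM = √132.648 = 11.517.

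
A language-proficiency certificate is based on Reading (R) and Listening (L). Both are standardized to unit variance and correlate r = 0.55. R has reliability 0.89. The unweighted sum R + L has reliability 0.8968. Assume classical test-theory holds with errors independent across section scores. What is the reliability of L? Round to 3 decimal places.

Var(R+L) = 2 + 2·0.55 = 3.100.
True-score variance = ρ_R + ρ_L + 2·0.55, so 0.8968 = (0.89 + ρ_L + 1.10) / 3.100.
ρ_L = 0.8968·3.100 − 0.89 − 1.10 = 0.790.

0.790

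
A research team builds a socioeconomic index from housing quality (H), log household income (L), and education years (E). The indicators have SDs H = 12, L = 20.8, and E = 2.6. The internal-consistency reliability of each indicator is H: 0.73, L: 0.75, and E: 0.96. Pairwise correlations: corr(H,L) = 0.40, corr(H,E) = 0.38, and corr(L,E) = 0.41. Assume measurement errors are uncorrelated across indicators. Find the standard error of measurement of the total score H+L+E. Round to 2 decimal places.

Var(total) = 583.4 + 267.738 = 851.138.
True-score variance = 436.09 + 267.738 = 703.827, so reliability = 0.8269.
Error variance = 851.138 − 703.827 = 147.31; SEM = √147.31 = 12.14.

12.14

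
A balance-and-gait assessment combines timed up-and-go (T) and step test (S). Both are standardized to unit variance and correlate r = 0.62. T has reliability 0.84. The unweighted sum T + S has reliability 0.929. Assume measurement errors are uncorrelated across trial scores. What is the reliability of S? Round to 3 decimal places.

0.930

Var(T+S) = 2 + 2·0.62 = 3.240.
True-score variance = ρ_T + ρ_S + 2·0.62, so 0.929 = (0.84 + ρ_S + 1.24) / 3.240.
ρ_S = 0.929·3.240 − 0.84 − 1.24 = 0.930.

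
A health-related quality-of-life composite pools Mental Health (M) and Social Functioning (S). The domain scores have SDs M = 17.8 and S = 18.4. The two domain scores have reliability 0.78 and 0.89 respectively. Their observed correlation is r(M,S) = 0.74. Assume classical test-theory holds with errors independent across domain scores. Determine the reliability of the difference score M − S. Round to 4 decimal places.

Var(M−S) = 17.8² + 18.4² − 2·17.8·18.4·0.74 = 655.4 − 484.73 = 170.67.
Because errors are independent across components, Cov(Tᵢ,Tⱼ) = Cov(Xᵢ,Xⱼ); the off-diagonal part of the true-score variance is the same as above.
True-score variance = [17.8²·0.78 + 18.4²·0.89] − 484.73 = 548.454 − 484.73 = 63.724.
Reliability = 63.724 / 170.67 = 0.3734.

0.3734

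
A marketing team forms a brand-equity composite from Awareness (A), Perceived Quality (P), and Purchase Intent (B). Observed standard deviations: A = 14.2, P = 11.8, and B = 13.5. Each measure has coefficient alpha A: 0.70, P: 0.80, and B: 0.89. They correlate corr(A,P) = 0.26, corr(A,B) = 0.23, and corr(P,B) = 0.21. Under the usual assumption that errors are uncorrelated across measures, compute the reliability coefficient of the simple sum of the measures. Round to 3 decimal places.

Var(A+P+B) = 14.2² + 11.8² + 13.5² + 2·[14.2·11.8·0.26 + 14.2·13.5·0.23 + 11.8·13.5·0.21] = 523.13 + 242.219 = 765.349.
With uncorrelated errors the cross-covariances are all true-score covariance, so they carry over unchanged; only the diagonal terms shrink to ρᵢσᵢ².
True-score variance = [14.2²·0.70 + 11.8²·0.80 + 13.5²·0.89] + 242.219 = 414.743 + 242.219 = 656.962.
Reliability = 656.962 / 765.349 = 0.858.

0.858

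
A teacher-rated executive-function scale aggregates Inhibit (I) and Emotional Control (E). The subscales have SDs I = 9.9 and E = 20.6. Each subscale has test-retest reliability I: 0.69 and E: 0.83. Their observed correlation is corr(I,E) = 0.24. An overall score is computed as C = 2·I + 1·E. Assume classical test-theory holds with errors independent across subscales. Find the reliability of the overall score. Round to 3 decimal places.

0.809

Var(C) = 2²·9.9² + 20.6² + 2·[2·9.9·20.6·0.24] = 816.4 + 195.782 = 1012.18.
Because errors are independent across components, Cov(Tᵢ,Tⱼ) = Cov(Xᵢ,Xⱼ); the off-diagonal part of the true-score variance is the same as above.
True-score variance = [2²·9.9²·0.69 + 20.6²·0.83] + 195.782 = 622.726 + 195.782 = 818.509.
Reliability = 818.509 / 1012.18 = 0.809.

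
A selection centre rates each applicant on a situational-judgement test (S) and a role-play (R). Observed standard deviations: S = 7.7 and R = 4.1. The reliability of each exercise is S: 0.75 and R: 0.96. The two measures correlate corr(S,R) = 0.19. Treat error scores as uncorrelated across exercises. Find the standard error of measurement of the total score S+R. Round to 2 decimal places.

Var(total) = 76.1 + 11.9966 = 88.0966.
True-score variance = 60.6051 + 11.9966 = 72.6017, so reliability = 0.8241.
Error variance = 88.0966 − 72.6017 = 15.4949; SEM = √15.4949 = 3.94.

3.94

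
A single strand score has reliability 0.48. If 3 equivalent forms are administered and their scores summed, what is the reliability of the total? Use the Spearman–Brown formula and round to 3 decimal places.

0.735

ρ_k = kρ / (1 + (k−1)ρ) = 3·0.48 / (1 + 2·0.48) = 1.440 / 1.960 = 0.735.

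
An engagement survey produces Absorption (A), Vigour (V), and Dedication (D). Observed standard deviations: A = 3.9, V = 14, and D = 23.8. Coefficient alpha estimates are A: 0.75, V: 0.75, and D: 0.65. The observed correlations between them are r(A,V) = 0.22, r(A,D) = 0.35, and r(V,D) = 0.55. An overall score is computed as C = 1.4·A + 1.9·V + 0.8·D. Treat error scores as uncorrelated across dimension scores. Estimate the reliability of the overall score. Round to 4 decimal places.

0.8265

Var(C) = 1.4²·3.9² + 1.9²·14² + 0.8²·23.8² + 2·[2.66·3.9·14·0.22 + 1.12·3.9·23.8·0.35 + 1.52·14·23.8·0.55] = 1099.89 + 693.785 = 1793.68.
Under uncorrelated errors the observed covariances equal the true-score covariances, so only the own-variance terms attenuate.
True-score variance = [1.4²·3.9²·0.75 + 1.9²·14²·0.75 + 0.8²·23.8²·0.65] + 693.785 = 788.668 + 693.785 = 1482.45.
Reliability = 1482.45 / 1793.68 = 0.8265.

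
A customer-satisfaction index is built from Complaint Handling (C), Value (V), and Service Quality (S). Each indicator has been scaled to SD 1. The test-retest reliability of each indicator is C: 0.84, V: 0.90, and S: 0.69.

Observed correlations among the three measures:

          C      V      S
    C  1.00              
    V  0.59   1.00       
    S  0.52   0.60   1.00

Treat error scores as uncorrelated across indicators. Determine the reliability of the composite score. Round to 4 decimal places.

0.9112

Var(C+V+S) = 3 + 2·[0.59 + 0.52 + 0.60] = 3 + 3.42 = 6.42.
Under uncorrelated errors the observed covariances equal the true-score covariances, so only the own-variance terms attenuate.
True-score variance = [0.84 + 0.90 + 0.69] + 3.42 = 2.43 + 3.42 = 5.85.
Reliability = 5.85 / 6.42 = 0.9112.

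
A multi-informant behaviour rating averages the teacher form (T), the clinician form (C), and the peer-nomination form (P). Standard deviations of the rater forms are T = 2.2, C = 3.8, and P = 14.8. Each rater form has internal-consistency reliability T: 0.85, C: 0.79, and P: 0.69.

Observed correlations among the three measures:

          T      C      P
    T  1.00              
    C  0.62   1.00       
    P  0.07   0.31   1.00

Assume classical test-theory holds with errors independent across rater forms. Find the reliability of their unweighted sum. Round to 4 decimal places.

Var(T+C+P) = 2.2² + 3.8² + 14.8² + 2·[2.2·3.8·0.62 + 2.2·14.8·0.07 + 3.8·14.8·0.31] = 238.32 + 49.7936 = 288.114.
Under uncorrelated errors the observed covariances equal the true-score covariances, so only the own-variance terms attenuate.
True-score variance = [2.2²·0.85 + 3.8²·0.79 + 14.8²·0.69] + 49.7936 = 166.659 + 49.7936 = 216.453.
Reliability = 216.453 / 288.114 = 0.7513.

0.7513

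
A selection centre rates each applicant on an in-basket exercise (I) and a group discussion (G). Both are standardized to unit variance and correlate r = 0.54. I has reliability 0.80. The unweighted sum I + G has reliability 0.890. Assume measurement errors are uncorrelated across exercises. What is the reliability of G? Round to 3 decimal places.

0.861

Var(I+G) = 2 + 2·0.54 = 3.080.
True-score variance = ρ_I + ρ_G + 2·0.54, so 0.890 = (0.80 + ρ_G + 1.08) / 3.080.
ρ_G = 0.890·3.080 − 0.80 − 1.08 = 0.861.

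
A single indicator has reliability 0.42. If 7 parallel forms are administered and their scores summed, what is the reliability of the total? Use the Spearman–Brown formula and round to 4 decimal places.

ρ_k = kρ / (1 + (k−1)ρ) = 7·0.42 / (1 + 6·0.42) = 2.940 / 3.520 = 0.8352.

0.8352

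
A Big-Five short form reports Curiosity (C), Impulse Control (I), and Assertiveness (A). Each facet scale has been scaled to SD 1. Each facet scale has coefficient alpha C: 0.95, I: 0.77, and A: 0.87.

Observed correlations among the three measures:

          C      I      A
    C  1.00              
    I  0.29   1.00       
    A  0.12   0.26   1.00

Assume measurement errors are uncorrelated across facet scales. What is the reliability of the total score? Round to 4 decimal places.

0.9055

Var(C+I+A) = 3 + 2·[0.29 + 0.12 + 0.26] = 3 + 1.34 = 4.34.
Because errors are independent across components, Cov(Tᵢ,Tⱼ) = Cov(Xᵢ,Xⱼ); the off-diagonal part of the true-score variance is the same as above.
True-score variance = [0.95 + 0.77 + 0.87] + 1.34 = 2.59 + 1.34 = 3.93.
Reliability = 3.93 / 4.34 = 0.9055.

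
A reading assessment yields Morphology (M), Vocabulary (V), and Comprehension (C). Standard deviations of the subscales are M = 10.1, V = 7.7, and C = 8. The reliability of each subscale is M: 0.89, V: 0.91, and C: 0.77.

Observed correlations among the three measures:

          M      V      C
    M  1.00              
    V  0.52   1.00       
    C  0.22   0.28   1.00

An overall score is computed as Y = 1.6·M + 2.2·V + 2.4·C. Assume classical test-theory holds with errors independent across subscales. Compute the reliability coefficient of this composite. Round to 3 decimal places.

0.908

Var(Y) = 1.6²·10.1² + 2.2²·7.7² + 2.4²·8² + 2·[3.52·10.1·7.7·0.52 + 3.84·10.1·8·0.22 + 5.28·7.7·8·0.28] = 916.749 + 603.359 = 1520.11.
With uncorrelated errors the cross-covariances are all true-score covariance, so they carry over unchanged; only the diagonal terms shrink to ρᵢσᵢ².
True-score variance = [1.6²·10.1²·0.89 + 2.2²·7.7²·0.91 + 2.4²·8²·0.77] + 603.359 = 777.409 + 603.359 = 1380.77.
Reliability = 1380.77 / 1520.11 = 0.908.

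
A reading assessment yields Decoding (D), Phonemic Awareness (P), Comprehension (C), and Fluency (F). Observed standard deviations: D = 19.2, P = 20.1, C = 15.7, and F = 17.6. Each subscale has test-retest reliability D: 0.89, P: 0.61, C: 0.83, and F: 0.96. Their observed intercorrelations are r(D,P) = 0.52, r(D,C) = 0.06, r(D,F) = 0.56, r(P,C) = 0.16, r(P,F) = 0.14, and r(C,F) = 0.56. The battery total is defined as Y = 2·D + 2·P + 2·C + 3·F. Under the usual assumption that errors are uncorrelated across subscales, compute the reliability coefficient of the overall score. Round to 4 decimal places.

Var(Y) = 2²·19.2² + 2²·20.1² + 2²·15.7² + 3²·17.6² + 2·[4·19.2·20.1·0.52 + 4·19.2·15.7·0.06 + 6·19.2·17.6·0.56 + 4·20.1·15.7·0.16 + 6·20.1·17.6·0.14 + 6·15.7·17.6·0.56] = 6864.4 + 6876.06 = 13740.5.
Because errors are independent across components, Cov(Tᵢ,Tⱼ) = Cov(Xᵢ,Xⱼ); the off-diagonal part of the true-score variance is the same as above.
True-score variance = [2²·19.2²·0.89 + 2²·20.1²·0.61 + 2²·15.7²·0.83 + 3²·17.6²·0.96] + 6876.06 = 5792.82 + 6876.06 = 12668.9.
Reliability = 12668.9 / 13740.5 = 0.9220.

0.9220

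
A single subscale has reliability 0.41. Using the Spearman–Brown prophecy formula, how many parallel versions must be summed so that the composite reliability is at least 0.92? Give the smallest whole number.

17

k ≥ ρ*(1−ρ₁)/(ρ₁(1−ρ*)) = 0.92·0.59 / (0.41·0.08) = 16.549.
Smallest integer k = 17.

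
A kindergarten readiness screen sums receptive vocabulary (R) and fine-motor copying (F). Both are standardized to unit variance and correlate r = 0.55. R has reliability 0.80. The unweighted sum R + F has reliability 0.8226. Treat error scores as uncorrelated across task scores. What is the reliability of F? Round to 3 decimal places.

0.650

Var(R+F) = 2 + 2·0.55 = 3.100.
True-score variance = ρ_R + ρ_F + 2·0.55, so 0.8226 = (0.80 + ρ_F + 1.10) / 3.100.
ρ_F = 0.8226·3.100 − 0.80 − 1.10 = 0.650.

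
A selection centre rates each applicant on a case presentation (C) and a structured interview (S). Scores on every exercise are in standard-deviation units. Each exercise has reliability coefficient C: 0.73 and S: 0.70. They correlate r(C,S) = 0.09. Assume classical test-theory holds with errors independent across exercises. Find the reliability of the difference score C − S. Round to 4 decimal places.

0.6868

Var(C−S) = 1 + 1 − 2·0.09 = 2 − 0.18 = 1.82.
Under uncorrelated errors the observed covariances equal the true-score covariances, so only the own-variance terms attenuate.
True-score variance = [0.73 + 0.70] − 0.18 = 1.43 − 0.18 = 1.25.
Reliability = 1.25 / 1.82 = 0.6868.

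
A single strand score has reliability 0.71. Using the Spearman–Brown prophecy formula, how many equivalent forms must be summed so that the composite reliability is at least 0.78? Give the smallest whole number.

k ≥ ρ*(1−ρ₁)/(ρ₁(1−ρ*)) = 0.78·0.29 / (0.71·0.22) = 1.448.
Smallest integer k = 2.

2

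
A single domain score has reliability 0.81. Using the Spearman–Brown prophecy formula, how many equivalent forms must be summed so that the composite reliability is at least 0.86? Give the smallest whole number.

k ≥ ρ*(1−ρ₁)/(ρ₁(1−ρ*)) = 0.86·0.19 / (0.81·0.14) = 1.441.
Smallest integer k = 2.

2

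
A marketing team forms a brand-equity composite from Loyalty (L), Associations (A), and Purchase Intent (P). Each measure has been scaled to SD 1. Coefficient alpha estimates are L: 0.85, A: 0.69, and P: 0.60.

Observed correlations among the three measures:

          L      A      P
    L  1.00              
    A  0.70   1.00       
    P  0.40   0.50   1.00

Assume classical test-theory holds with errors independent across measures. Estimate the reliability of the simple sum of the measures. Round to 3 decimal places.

0.861

Var(L+A+P) = 3 + 2·[0.70 + 0.40 + 0.50] = 3 + 3.2 = 6.2.
Under uncorrelated errors the observed covariances equal the true-score covariances, so only the own-variance terms attenuate.
True-score variance = [0.85 + 0.69 + 0.60] + 3.2 = 2.14 + 3.2 = 5.34.
Reliability = 5.34 / 6.2 = 0.861.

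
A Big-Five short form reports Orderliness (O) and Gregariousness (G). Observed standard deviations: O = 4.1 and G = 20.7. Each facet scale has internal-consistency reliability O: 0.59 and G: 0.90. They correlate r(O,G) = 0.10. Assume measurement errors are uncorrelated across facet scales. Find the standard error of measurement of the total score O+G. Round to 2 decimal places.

Var(total) = 445.3 + 16.974 = 462.274.
True-score variance = 395.559 + 16.974 = 412.533, so reliability = 0.8924.
Error variance = 462.274 − 412.533 = 49.7411; SEM = √49.7411 = 7.05.

7.05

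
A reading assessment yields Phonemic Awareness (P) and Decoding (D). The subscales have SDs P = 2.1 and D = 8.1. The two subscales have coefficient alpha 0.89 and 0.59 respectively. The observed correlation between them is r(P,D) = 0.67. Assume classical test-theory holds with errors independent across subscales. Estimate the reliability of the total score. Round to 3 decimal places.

0.705

Var(P+D) = 2.1² + 8.1² + 2·[2.1·8.1·0.67] = 70.02 + 22.7934 = 92.8134.
Because errors are independent across components, Cov(Tᵢ,Tⱼ) = Cov(Xᵢ,Xⱼ); the off-diagonal part of the true-score variance is the same as above.
True-score variance = [2.1²·0.89 + 8.1²·0.59] + 22.7934 = 42.6348 + 22.7934 = 65.4282.
Reliability = 65.4282 / 92.8134 = 0.705.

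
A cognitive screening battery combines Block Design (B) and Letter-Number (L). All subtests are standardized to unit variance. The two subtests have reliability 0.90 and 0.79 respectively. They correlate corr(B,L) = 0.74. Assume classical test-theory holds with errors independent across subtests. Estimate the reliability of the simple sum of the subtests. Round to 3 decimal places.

0.911

Var(B+L) = 2 + 2·[0.74] = 2 + 1.48 = 3.48.
Because errors are independent across components, Cov(Tᵢ,Tⱼ) = Cov(Xᵢ,Xⱼ); the off-diagonal part of the true-score variance is the same as above.
True-score variance = [0.90 + 0.79] + 1.48 = 1.69 + 1.48 = 3.17.
Reliability = 3.17 / 3.48 = 0.911.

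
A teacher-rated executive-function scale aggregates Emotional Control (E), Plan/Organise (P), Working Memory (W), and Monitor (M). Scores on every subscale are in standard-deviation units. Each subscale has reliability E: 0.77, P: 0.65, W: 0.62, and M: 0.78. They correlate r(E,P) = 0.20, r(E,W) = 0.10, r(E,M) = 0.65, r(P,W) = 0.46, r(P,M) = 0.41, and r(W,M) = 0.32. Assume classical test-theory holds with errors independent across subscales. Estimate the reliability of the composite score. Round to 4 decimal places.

0.8575

Var(E+P+W+M) = 4 + 2·[0.20 + 0.10 + 0.65 + 0.46 + 0.41 + 0.32] = 4 + 4.28 = 8.28.
Because errors are independent across components, Cov(Tᵢ,Tⱼ) = Cov(Xᵢ,Xⱼ); the off-diagonal part of the true-score variance is the same as above.
True-score variance = [0.77 + 0.65 + 0.62 + 0.78] + 4.28 = 2.82 + 4.28 = 7.1.
Reliability = 7.1 / 8.28 = 0.8575.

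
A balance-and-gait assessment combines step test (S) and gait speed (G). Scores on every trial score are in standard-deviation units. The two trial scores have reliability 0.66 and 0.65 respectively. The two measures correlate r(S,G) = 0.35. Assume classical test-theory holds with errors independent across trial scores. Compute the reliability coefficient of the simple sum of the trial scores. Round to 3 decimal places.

0.744

Var(S+G) = 2 + 2·[0.35] = 2 + 0.7 = 2.7.
With uncorrelated errors the cross-covariances are all true-score covariance, so they carry over unchanged; only the diagonal terms shrink to ρᵢσᵢ².
True-score variance = [0.66 + 0.65] + 0.7 = 1.31 + 0.7 = 2.01.
Reliability = 2.01 / 2.7 = 0.744.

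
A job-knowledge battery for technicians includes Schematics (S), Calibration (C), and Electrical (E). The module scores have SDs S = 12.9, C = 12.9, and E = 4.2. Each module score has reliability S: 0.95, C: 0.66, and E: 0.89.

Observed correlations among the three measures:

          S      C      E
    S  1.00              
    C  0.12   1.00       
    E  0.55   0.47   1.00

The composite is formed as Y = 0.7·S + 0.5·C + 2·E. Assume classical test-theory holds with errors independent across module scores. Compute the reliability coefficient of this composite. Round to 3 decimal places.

Var(Y) = 0.7²·12.9² + 0.5²·12.9² + 2²·4.2² + 2·[0.35·12.9·12.9·0.12 + 1.4·12.9·4.2·0.55 + 12.9·4.2·0.47] = 193.703 + 148.345 = 342.048.
Under uncorrelated errors the observed covariances equal the true-score covariances, so only the own-variance terms attenuate.
True-score variance = [0.7²·12.9²·0.95 + 0.5²·12.9²·0.66 + 2²·4.2²·0.89] + 148.345 = 167.72 + 148.345 = 316.065.
Reliability = 316.065 / 342.048 = 0.924.

0.924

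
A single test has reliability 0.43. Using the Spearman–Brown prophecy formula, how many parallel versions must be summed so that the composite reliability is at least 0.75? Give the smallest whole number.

4

k ≥ ρ*(1−ρ₁)/(ρ₁(1−ρ*)) = 0.75·0.57 / (0.43·0.25) = 3.977.
Smallest integer k = 4.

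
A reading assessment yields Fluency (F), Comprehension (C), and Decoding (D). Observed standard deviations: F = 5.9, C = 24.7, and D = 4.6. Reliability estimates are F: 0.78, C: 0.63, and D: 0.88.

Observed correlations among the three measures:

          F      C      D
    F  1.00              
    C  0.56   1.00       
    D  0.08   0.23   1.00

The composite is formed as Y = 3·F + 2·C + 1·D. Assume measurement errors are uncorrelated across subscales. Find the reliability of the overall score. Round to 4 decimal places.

0.7483

Var(Y) = 3²·5.9² + 2²·24.7² + 4.6² + 2·[6·5.9·24.7·0.56 + 3·5.9·4.6·0.08 + 2·24.7·4.6·0.23] = 2774.81 + 1096.86 = 3871.67.
Because errors are independent across components, Cov(Tᵢ,Tⱼ) = Cov(Xᵢ,Xⱼ); the off-diagonal part of the true-score variance is the same as above.
True-score variance = [3²·5.9²·0.78 + 2²·24.7²·0.63 + 4.6²·0.88] + 1096.86 = 1800.41 + 1096.86 = 2897.28.
Reliability = 2897.28 / 3871.67 = 0.7483.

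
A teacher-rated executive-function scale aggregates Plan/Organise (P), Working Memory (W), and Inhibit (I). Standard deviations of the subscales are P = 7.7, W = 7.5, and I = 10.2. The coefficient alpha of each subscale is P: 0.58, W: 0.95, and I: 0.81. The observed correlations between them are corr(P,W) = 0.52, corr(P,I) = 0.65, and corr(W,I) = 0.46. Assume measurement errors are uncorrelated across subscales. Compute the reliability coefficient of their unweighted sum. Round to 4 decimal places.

Var(P+W+I) = 7.7² + 7.5² + 10.2² + 2·[7.7·7.5·0.52 + 7.7·10.2·0.65 + 7.5·10.2·0.46] = 219.58 + 232.542 = 452.122.
Because errors are independent across components, Cov(Tᵢ,Tⱼ) = Cov(Xᵢ,Xⱼ); the off-diagonal part of the true-score variance is the same as above.
True-score variance = [7.7²·0.58 + 7.5²·0.95 + 10.2²·0.81] + 232.542 = 172.098 + 232.542 = 404.64.
Reliability = 404.64 / 452.122 = 0.8950.

0.8950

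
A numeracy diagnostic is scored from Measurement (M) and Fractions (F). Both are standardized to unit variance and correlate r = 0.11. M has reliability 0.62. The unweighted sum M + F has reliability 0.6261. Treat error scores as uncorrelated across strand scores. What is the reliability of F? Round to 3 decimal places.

0.550

Var(M+F) = 2 + 2·0.11 = 2.220.
True-score variance = ρ_M + ρ_F + 2·0.11, so 0.6261 = (0.62 + ρ_F + 0.22) / 2.220.
ρ_F = 0.6261·2.220 − 0.62 − 0.22 = 0.550.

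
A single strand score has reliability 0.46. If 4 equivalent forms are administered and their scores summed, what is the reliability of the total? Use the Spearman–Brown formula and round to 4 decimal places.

0.7731

ρ_k = kρ / (1 + (k−1)ρ) = 4·0.46 / (1 + 3·0.46) = 1.840 / 2.380 = 0.7731.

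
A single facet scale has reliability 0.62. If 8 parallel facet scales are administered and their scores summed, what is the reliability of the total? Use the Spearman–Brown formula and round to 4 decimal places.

ρ_k = kρ / (1 + (k−1)ρ) = 8·0.62 / (1 + 7·0.62) = 4.960 / 5.340 = 0.9288.

0.9288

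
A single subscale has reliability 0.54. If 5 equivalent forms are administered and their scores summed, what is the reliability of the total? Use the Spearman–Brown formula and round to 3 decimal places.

ρ_k = kρ / (1 + (k−1)ρ) = 5·0.54 / (1 + 4·0.54) = 2.700 / 3.160 = 0.854.

0.854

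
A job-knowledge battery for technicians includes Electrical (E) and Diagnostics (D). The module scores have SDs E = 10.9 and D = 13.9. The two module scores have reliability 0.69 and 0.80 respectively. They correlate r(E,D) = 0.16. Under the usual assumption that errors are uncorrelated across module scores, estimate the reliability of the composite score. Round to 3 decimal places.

Var(E+D) = 10.9² + 13.9² + 2·[10.9·13.9·0.16] = 312.02 + 48.4832 = 360.503.
Under uncorrelated errors the observed covariances equal the true-score covariances, so only the own-variance terms attenuate.
True-score variance = [10.9²·0.69 + 13.9²·0.80] + 48.4832 = 236.547 + 48.4832 = 285.03.
Reliability = 285.03 / 360.503 = 0.791.

0.791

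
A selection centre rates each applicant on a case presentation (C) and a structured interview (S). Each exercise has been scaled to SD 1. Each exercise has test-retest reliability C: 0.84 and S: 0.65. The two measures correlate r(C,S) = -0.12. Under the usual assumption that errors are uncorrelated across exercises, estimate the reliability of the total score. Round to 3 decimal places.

Var(C+S) = 2 + 2·[(-0.12)] = 2 − 0.24 = 1.76.
With uncorrelated errors the cross-covariances are all true-score covariance, so they carry over unchanged; only the diagonal terms shrink to ρᵢσᵢ².
True-score variance = [0.84 + 0.65] − 0.24 = 1.49 − 0.24 = 1.25.
Reliability = 1.25 / 1.76 = 0.710.

0.710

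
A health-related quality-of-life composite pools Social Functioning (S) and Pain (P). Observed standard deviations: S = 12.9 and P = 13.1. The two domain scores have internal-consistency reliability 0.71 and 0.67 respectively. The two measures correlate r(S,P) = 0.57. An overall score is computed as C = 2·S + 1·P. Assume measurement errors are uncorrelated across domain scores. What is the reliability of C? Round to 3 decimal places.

0.796

Var(C) = 2²·12.9² + 13.1² + 2·[2·12.9·13.1·0.57] = 837.25 + 385.297 = 1222.55.
With uncorrelated errors the cross-covariances are all true-score covariance, so they carry over unchanged; only the diagonal terms shrink to ρᵢσᵢ².
True-score variance = [2²·12.9²·0.71 + 13.1²·0.67] + 385.297 = 587.583 + 385.297 = 972.88.
Reliability = 972.88 / 1222.55 = 0.796.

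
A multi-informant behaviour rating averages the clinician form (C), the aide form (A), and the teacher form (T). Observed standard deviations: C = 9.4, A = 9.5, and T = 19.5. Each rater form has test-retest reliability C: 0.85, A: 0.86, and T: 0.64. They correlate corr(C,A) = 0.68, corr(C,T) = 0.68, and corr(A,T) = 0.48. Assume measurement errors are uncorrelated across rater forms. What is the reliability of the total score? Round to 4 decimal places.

0.8530

Var(C+A+T) = 9.4² + 9.5² + 19.5² + 2·[9.4·9.5·0.68 + 9.4·19.5·0.68 + 9.5·19.5·0.48] = 558.86 + 548.576 = 1107.44.
With uncorrelated errors the cross-covariances are all true-score covariance, so they carry over unchanged; only the diagonal terms shrink to ρᵢσᵢ².
True-score variance = [9.4²·0.85 + 9.5²·0.86 + 19.5²·0.64] + 548.576 = 396.081 + 548.576 = 944.657.
Reliability = 944.657 / 1107.44 = 0.8530.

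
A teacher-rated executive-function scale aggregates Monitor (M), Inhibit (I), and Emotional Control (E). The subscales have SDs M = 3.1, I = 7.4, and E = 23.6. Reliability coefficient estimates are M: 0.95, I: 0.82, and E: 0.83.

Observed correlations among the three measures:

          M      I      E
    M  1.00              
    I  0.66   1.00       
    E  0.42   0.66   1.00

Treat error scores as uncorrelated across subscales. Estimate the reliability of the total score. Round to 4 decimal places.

0.8887

Var(M+I+E) = 3.1² + 7.4² + 23.6² + 2·[3.1·7.4·0.66 + 3.1·23.6·0.42 + 7.4·23.6·0.66] = 621.33 + 322.26 = 943.59.
With uncorrelated errors the cross-covariances are all true-score covariance, so they carry over unchanged; only the diagonal terms shrink to ρᵢσᵢ².
True-score variance = [3.1²·0.95 + 7.4²·0.82 + 23.6²·0.83] + 322.26 = 516.309 + 322.26 = 838.57.
Reliability = 838.57 / 943.59 = 0.8887.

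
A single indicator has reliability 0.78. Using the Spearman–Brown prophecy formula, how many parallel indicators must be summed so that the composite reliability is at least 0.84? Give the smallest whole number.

2

k ≥ ρ*(1−ρ₁)/(ρ₁(1−ρ*)) = 0.84·0.22 / (0.78·0.16) = 1.481.
Smallest integer k = 2.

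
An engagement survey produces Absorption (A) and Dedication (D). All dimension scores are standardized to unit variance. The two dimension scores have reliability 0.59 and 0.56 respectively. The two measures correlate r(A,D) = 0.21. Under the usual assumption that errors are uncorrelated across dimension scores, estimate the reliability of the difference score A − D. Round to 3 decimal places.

Var(A−D) = 1 + 1 − 2·0.21 = 2 − 0.42 = 1.58.
With uncorrelated errors the cross-covariances are all true-score covariance, so they carry over unchanged; only the diagonal terms shrink to ρᵢσᵢ².
True-score variance = [0.59 + 0.56] − 0.42 = 1.15 − 0.42 = 0.73.
Reliability = 0.73 / 1.58 = 0.462.

0.462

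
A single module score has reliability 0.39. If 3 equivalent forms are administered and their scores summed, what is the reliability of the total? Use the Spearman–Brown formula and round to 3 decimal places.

ρ_k = kρ / (1 + (k−1)ρ) = 3·0.39 / (1 + 2·0.39) = 1.170 / 1.780 = 0.657.

0.657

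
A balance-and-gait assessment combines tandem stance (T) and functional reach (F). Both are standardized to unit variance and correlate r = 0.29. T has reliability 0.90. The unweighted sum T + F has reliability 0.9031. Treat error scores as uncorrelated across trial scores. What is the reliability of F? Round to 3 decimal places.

0.850

Var(T+F) = 2 + 2·0.29 = 2.580.
True-score variance = ρ_T + ρ_F + 2·0.29, so 0.9031 = (0.90 + ρ_F + 0.58) / 2.580.
ρ_F = 0.9031·2.580 − 0.90 − 0.58 = 0.850.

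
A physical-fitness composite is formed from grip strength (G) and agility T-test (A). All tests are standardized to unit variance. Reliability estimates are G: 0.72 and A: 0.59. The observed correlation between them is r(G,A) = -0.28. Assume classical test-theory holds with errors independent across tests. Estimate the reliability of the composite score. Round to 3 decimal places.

Var(G+A) = 2 + 2·[(-0.28)] = 2 − 0.56 = 1.44.
Under uncorrelated errors the observed covariances equal the true-score covariances, so only the own-variance terms attenuate.
True-score variance = [0.72 + 0.59] − 0.56 = 1.31 − 0.56 = 0.75.
Reliability = 0.75 / 1.44 = 0.521.

0.521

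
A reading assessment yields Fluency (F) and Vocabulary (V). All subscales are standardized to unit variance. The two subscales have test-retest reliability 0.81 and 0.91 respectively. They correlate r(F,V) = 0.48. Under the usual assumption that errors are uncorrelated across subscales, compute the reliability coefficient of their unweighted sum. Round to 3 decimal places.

0.905

Var(F+V) = 2 + 2·[0.48] = 2 + 0.96 = 2.96.
With uncorrelated errors the cross-covariances are all true-score covariance, so they carry over unchanged; only the diagonal terms shrink to ρᵢσᵢ².
True-score variance = [0.81 + 0.91] + 0.96 = 1.72 + 0.96 = 2.68.
Reliability = 2.68 / 2.96 = 0.905.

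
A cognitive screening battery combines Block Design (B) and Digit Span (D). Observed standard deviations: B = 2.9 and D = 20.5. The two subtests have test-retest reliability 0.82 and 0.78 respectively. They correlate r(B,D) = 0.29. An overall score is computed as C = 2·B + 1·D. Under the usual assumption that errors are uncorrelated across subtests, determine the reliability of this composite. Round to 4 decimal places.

Var(C) = 2²·2.9² + 20.5² + 2·[2·2.9·20.5·0.29] = 453.89 + 68.962 = 522.852.
Under uncorrelated errors the observed covariances equal the true-score covariances, so only the own-variance terms attenuate.
True-score variance = [2²·2.9²·0.82 + 20.5²·0.78] + 68.962 = 355.38 + 68.962 = 424.342.
Reliability = 424.342 / 522.852 = 0.8116.

0.8116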